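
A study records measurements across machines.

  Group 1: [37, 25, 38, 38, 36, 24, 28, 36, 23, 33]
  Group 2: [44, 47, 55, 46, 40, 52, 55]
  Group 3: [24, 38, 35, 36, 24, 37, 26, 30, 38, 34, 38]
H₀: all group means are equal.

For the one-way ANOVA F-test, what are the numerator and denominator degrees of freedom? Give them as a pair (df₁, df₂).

k = 3 groups, N = 28 total
df = (k−1, N−k) = (3−1, 28−3) = (2, 25)

degrees of freedom = [2, 25]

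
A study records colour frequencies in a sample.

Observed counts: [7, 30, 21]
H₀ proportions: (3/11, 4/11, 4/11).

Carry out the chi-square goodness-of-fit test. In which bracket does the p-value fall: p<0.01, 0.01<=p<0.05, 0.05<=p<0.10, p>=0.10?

n = 58; E_i = n·p_i = [15.82, 21.09, 21.09]
χ² = (7−15.82)²/15.82 + (30−21.09)²/21.09 + (21−21.09)²/21.09 = 8.6796
df = 2
p-value (upper-tail) = 0.01304
→ bracket: 0.01<=p<0.05

p-value bracket: 0.01<=p<0.05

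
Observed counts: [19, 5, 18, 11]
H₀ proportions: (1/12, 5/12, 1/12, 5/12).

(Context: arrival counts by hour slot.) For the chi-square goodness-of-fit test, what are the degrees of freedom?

degrees of freedom = 3

df = k − 1 = 4 − 1 = 3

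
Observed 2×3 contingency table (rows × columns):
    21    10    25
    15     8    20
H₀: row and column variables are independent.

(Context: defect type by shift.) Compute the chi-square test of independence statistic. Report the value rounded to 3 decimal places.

test statistic = 0.072

Row totals [56, 43], col totals [36, 18, 45], n=99
χ² = (21−20.36)²/20.36 + (10−10.18)²/10.18 + (25−25.45)²/25.45 + (15−15.64)²/15.64 + (8−7.82)²/7.82 + (20−19.55)²/19.55 = 0.0719
df = 2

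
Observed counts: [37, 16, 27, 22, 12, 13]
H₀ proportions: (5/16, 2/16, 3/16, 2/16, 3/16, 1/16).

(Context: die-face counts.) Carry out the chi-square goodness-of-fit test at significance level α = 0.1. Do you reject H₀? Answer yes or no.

reject H₀: yes

n = 127; E_i = n·p_i = [39.69, 15.88, 23.81, 15.88, 23.81, 7.94]
χ² = (37−39.69)²/39.69 + (16−15.88)²/15.88 + (27−23.81)²/23.81 + (22−15.88)²/15.88 + (12−23.81)²/23.81 + (13−7.94)²/7.94 = 12.0614
df = 5
p-value (upper-tail) = 0.03396
At α=0.1: p < α → reject H₀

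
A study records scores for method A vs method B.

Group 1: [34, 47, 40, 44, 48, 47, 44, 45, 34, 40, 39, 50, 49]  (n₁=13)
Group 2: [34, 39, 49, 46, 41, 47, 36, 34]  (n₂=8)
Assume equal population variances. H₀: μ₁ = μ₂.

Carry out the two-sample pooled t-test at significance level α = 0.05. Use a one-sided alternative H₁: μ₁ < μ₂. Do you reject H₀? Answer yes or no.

reject H₀: no

x̄₁=43.154, s₁=5.352, n₁=13
x̄₂=40.750, s₂=5.994, n₂=8
s_p² = [12·5.352² + 7·5.994²]/19 = 31.3259
SE = √(s_p²·(1/13+1/8)) = 2.5150
t = (43.154−40.750)/2.5150 = 0.9558
df = 19
p-value (one-sided, H₁ less) = 0.82441
At α=0.05: p ≥ α → fail to reject H₀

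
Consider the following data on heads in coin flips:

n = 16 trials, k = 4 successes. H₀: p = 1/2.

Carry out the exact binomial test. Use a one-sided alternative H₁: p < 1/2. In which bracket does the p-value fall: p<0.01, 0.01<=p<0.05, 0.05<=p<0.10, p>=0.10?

p-value bracket: 0.01<=p<0.05

Exact binomial: n=16, k=4, p₀=1/2=0.5000
P(X≤4) from Σ C(n,i)·p₀^i·(1−p₀)^(n−i)
p-value (one-sided, H₁ less) = 0.03841
→ bracket: 0.01<=p<0.05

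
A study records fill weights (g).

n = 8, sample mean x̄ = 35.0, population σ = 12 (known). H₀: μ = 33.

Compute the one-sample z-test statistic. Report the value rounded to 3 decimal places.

SE = σ/√n = 12/√8 = 4.2426
z = (x̄−μ₀)/SE = (35.0−33)/4.2426 = 0.4714

test statistic = 0.471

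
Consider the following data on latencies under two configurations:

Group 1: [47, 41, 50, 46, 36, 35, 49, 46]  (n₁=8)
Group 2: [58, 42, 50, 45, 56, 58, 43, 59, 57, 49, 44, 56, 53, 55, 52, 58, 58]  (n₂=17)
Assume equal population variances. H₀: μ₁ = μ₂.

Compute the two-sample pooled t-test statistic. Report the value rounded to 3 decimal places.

test statistic = -3.486

x̄₁=43.750, s₁=5.751, n₁=8
x̄₂=52.529, s₂=5.928, n₂=17
s_p² = [7·5.751² + 16·5.928²]/23 = 34.5102
SE = √(s_p²·(1/8+1/17)) = 2.5187
t = (43.750−52.529)/2.5187 = -3.4857
df = 23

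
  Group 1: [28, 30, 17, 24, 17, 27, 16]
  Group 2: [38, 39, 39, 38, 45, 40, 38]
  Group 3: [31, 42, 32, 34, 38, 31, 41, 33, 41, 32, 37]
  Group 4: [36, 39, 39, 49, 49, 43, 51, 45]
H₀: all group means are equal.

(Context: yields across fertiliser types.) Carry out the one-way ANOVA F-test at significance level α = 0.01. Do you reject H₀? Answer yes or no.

reject H₀: yes

Group means [22.71, 39.57, 35.64, 43.88], grand mean 35.727
SSB = Σnᵢ(x̄ᵢ−x̄)² = 1819.982; SSW = ΣΣ(x−x̄ᵢ)² = 648.563
MSB = 1819.982/3 = 606.6607; MSW = 648.563/29 = 22.3643
F = MSB/MSW = 27.1264
df = (3, 29)
p-value (upper-tail) = 0.00000
At α=0.01: p < α → reject H₀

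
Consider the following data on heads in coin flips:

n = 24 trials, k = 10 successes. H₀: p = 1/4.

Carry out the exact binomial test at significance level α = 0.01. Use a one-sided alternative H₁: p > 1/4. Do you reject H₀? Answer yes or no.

reject H₀: no

Exact binomial: n=24, k=10, p₀=1/4=0.2500
P(X≥10) from Σ C(n,i)·p₀^i·(1−p₀)^(n−i)
p-value (one-sided, H₁ greater) = 0.05466
At α=0.01: p ≥ α → fail to reject H₀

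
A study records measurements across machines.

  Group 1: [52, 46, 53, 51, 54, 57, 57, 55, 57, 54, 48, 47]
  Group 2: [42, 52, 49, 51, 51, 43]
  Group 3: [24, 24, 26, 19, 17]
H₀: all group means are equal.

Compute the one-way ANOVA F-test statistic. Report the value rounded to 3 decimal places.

test statistic = 105.558

Group means [52.58, 48.00, 22.00], grand mean 44.739
SSB = Σnᵢ(x̄ᵢ−x̄)² = 3387.518; SSW = ΣΣ(x−x̄ᵢ)² = 320.917
MSB = 3387.518/2 = 1693.7591; MSW = 320.917/20 = 16.0458
F = MSB/MSW = 105.5576
df = (2, 20)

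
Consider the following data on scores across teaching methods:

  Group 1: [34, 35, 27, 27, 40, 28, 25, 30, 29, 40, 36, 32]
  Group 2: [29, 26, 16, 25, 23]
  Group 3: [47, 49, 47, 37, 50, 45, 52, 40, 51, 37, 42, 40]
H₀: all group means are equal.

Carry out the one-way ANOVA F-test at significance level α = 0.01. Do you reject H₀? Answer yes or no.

Group means [31.92, 23.80, 44.75], grand mean 35.828
SSB = Σnᵢ(x̄ᵢ−x̄)² = 1862.171; SSW = ΣΣ(x−x̄ᵢ)² = 699.967
MSB = 1862.171/2 = 931.0856; MSW = 699.967/26 = 26.9218
F = MSB/MSW = 34.5848
df = (2, 26)
p-value (upper-tail) = 0.00000
At α=0.01: p < α → reject H₀

reject H₀: yes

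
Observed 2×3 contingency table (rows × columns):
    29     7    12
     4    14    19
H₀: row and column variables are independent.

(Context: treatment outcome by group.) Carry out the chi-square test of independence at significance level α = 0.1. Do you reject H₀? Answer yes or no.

reject H₀: yes

Row totals [48, 37], col totals [33, 21, 31], n=85
χ² = (29−18.64)²/18.64 + (7−11.86)²/11.86 + (12−17.51)²/17.51 + (4−14.36)²/14.36 + (14−9.14)²/9.14 + (19−13.49)²/13.49 = 21.7949
df = 2
p-value (upper-tail) = 0.00002
At α=0.1: p < α → reject H₀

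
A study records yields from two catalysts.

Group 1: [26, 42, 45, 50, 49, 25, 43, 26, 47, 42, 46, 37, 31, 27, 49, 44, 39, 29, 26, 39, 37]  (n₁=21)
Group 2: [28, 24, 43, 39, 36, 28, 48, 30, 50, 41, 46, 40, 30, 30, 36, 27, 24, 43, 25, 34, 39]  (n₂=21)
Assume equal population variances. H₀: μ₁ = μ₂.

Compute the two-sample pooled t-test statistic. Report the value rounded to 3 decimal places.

test statistic = 1.061

x̄₁=38.048, s₁=8.743, n₁=21
x̄₂=35.286, s₂=8.113, n₂=21
s_p² = [20·8.743² + 20·8.113²]/40 = 71.1310
SE = √(s_p²·(1/21+1/21)) = 2.6028
t = (38.048−35.286)/2.6028 = 1.0611
df = 40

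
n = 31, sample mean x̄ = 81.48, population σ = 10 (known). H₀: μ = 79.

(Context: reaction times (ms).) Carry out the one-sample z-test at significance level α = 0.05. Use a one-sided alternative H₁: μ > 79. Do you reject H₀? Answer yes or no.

reject H₀: no

SE = σ/√n = 10/√31 = 1.7961
z = (x̄−μ₀)/SE = (81.48−79)/1.7961 = 1.3808
p-value (one-sided, H₁ greater) = 0.08367
At α=0.05: p ≥ α → fail to reject H₀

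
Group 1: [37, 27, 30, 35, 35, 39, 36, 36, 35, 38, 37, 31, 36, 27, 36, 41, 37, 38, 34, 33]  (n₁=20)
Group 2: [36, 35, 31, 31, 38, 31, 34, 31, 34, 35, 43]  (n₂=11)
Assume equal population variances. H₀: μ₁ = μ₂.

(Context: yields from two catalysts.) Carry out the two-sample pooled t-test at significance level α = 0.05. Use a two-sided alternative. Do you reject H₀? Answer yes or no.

reject H₀: no

x̄₁=34.900, s₁=3.698, n₁=20
x̄₂=34.455, s₂=3.698, n₂=11
s_p² = [19·3.698² + 10·3.698²]/29 = 13.6734
SE = √(s_p²·(1/20+1/11)) = 1.3881
t = (34.900−34.455)/1.3881 = 0.3209
df = 29
p-value (two-sided) = 0.75057
At α=0.05: p ≥ α → fail to reject H₀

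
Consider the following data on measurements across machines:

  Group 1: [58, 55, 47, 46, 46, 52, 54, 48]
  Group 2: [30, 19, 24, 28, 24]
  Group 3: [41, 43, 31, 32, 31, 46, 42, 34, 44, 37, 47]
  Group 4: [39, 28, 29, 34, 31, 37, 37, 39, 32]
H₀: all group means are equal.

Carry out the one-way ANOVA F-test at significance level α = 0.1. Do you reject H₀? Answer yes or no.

Group means [50.75, 25.00, 38.91, 34.00], grand mean 38.333
SSB = Σnᵢ(x̄ᵢ−x̄)² = 2294.924; SSW = ΣΣ(x−x̄ᵢ)² = 736.409
MSB = 2294.924/3 = 764.9747; MSW = 736.409/29 = 25.3934
F = MSB/MSW = 30.1249
df = (3, 29)
p-value (upper-tail) = 0.00000
At α=0.1: p < α → reject H₀

reject H₀: yes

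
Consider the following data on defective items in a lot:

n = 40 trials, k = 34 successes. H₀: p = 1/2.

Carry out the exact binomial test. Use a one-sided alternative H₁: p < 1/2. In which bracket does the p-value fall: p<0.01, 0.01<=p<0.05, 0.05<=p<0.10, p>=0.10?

p-value bracket: p>=0.10

Exact binomial: n=40, k=34, p₀=1/2=0.5000
P(X≤34) from Σ C(n,i)·p₀^i·(1−p₀)^(n−i)
p-value (one-sided, H₁ less) = 1.00000
→ bracket: p>=0.10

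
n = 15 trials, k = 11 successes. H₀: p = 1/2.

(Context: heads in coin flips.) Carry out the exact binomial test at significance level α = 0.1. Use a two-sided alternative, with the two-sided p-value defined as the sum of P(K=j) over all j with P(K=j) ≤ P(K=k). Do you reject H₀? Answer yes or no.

Exact binomial: n=15, k=11, p₀=1/2=0.5000
P(X=j) = C(n,j)·p₀^j·(1−p₀)^(n−j); p = Σ P(X=j) over j with P(X=j) ≤ P(X=11)
p-value (two-sided) = 0.11847
At α=0.1: p ≥ α → fail to reject H₀

reject H₀: no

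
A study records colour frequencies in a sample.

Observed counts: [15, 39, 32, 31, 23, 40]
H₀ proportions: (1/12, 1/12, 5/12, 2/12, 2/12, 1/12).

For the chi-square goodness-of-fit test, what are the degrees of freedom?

df = k − 1 = 6 − 1 = 5

degrees of freedom = 5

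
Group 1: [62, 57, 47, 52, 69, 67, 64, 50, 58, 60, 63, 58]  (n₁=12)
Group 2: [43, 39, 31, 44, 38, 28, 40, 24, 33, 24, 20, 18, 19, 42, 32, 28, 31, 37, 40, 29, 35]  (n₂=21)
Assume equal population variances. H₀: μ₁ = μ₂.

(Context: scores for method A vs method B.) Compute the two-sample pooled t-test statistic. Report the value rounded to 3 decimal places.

test statistic = 9.743

x̄₁=58.917, s₁=6.708, n₁=12
x̄₂=32.143, s₂=8.039, n₂=21
s_p² = [11·6.708² + 20·8.039²]/31 = 57.6609
SE = √(s_p²·(1/12+1/21)) = 2.7479
t = (58.917−32.143)/2.7479 = 9.7434
df = 31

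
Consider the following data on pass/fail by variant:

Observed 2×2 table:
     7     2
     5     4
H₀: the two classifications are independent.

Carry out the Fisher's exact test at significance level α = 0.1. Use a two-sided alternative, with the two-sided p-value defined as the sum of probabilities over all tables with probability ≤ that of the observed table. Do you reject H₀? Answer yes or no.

reject H₀: no

Margins: r₁=9, r₂=9, c₁=12, c₂=6, n=18
p_obs = C(9,7)·C(9,5)/C(18,12); sum pmf over tables with pmf ≤ p_obs
p-value (two-sided) = 0.61991
At α=0.1: p ≥ α → fail to reject H₀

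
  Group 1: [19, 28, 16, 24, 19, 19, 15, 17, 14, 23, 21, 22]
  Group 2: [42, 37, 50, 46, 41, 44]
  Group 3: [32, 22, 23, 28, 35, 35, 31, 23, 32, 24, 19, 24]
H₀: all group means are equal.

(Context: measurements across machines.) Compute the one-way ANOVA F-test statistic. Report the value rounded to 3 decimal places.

test statistic = 48.907

Group means [19.75, 43.33, 27.33], grand mean 27.500
SSB = Σnᵢ(x̄ᵢ−x̄)² = 2225.250; SSW = ΣΣ(x−x̄ᵢ)² = 614.250
MSB = 2225.250/2 = 1112.6250; MSW = 614.250/27 = 22.7500
F = MSB/MSW = 48.9066
df = (2, 27)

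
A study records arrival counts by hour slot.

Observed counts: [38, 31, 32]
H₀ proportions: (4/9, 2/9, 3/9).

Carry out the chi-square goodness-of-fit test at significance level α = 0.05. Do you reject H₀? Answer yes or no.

reject H₀: no

n = 101; E_i = n·p_i = [44.89, 22.44, 33.67]
χ² = (38−44.89)²/44.89 + (31−22.44)²/22.44 + (32−33.67)²/33.67 = 4.4010
df = 2
p-value (upper-tail) = 0.11075
At α=0.05: p ≥ α → fail to reject H₀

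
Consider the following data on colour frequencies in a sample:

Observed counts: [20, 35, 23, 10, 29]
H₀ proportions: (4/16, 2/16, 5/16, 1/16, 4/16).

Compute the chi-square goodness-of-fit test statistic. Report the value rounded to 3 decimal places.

test statistic = 37.332

n = 117; E_i = n·p_i = [29.25, 14.62, 36.56, 7.31, 29.25]
χ² = (20−29.25)²/29.25 + (35−14.62)²/14.62 + (23−36.56)²/36.56 + (10−7.31)²/7.31 + (29−29.25)²/29.25 = 37.3316
df = 4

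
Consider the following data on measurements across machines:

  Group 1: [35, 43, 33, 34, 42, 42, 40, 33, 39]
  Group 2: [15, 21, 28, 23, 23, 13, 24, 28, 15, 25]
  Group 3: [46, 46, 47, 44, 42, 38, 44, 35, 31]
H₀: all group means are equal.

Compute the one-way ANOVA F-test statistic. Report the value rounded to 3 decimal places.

Group means [37.89, 21.50, 41.44], grand mean 33.179
SSB = Σnᵢ(x̄ᵢ−x̄)² = 2178.496; SSW = ΣΣ(x−x̄ᵢ)² = 649.611
MSB = 2178.496/2 = 1089.2480; MSW = 649.611/25 = 25.9844
F = MSB/MSW = 41.9192
df = (2, 25)

test statistic = 41.919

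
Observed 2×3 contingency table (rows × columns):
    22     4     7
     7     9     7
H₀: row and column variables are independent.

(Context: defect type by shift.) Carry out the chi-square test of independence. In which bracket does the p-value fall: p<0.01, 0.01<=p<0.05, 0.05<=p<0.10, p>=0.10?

Row totals [33, 23], col totals [29, 13, 14], n=56
χ² = (22−17.09)²/17.09 + (4−7.66)²/7.66 + (7−8.25)²/8.25 + (7−11.91)²/11.91 + (9−5.34)²/5.34 + (7−5.75)²/5.75 = 8.1561
df = 2
p-value (upper-tail) = 0.01694
→ bracket: 0.01<=p<0.05

p-value bracket: 0.01<=p<0.05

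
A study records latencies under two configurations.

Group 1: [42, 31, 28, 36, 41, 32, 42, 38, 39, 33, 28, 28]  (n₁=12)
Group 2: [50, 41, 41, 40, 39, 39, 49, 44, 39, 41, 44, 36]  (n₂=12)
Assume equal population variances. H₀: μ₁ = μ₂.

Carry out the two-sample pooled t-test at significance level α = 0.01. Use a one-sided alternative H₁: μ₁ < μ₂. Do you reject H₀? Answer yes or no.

x̄₁=34.833, s₁=5.524, n₁=12
x̄₂=41.917, s₂=4.166, n₂=12
s_p² = [11·5.524² + 11·4.166²]/22 = 23.9356
SE = √(s_p²·(1/12+1/12)) = 1.9973
t = (34.833−41.917)/1.9973 = -3.5464
df = 22
p-value (one-sided, H₁ less) = 0.00091
At α=0.01: p < α → reject H₀

reject H₀: yes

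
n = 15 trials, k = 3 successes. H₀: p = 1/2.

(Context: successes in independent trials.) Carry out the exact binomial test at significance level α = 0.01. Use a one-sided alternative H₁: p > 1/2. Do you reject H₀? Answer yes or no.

Exact binomial: n=15, k=3, p₀=1/2=0.5000
P(X≥3) from Σ C(n,i)·p₀^i·(1−p₀)^(n−i)
p-value (one-sided, H₁ greater) = 0.99631
At α=0.01: p ≥ α → fail to reject H₀

reject H₀: no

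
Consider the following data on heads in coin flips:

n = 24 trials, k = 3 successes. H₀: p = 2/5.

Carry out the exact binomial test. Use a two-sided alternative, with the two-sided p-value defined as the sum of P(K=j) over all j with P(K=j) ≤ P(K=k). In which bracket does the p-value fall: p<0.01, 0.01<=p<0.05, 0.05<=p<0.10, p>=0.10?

p-value bracket: p<0.01

Exact binomial: n=24, k=3, p₀=2/5=0.4000
P(X=j) = C(n,j)·p₀^j·(1−p₀)^(n−j); p = Σ P(X=j) over j with P(X=j) ≤ P(X=3)
p-value (two-sided) = 0.00571
→ bracket: p<0.01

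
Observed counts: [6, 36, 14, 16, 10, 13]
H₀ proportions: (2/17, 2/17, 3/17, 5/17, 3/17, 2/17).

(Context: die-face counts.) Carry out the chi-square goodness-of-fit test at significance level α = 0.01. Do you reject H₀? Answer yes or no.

reject H₀: yes

n = 95; E_i = n·p_i = [11.18, 11.18, 16.76, 27.94, 16.76, 11.18]
χ² = (6−11.18)²/11.18 + (36−11.18)²/11.18 + (14−16.76)²/16.76 + (16−27.94)²/27.94 + (10−16.76)²/16.76 + (13−11.18)²/11.18 = 66.1182
df = 5
p-value (upper-tail) = 0.00000
At α=0.01: p < α → reject H₀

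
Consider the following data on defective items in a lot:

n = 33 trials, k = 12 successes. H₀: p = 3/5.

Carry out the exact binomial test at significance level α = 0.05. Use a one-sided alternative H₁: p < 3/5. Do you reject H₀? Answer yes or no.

Exact binomial: n=33, k=12, p₀=3/5=0.6000
P(X≤12) from Σ C(n,i)·p₀^i·(1−p₀)^(n−i)
p-value (one-sided, H₁ less) = 0.00517
At α=0.05: p < α → reject H₀

reject H₀: yes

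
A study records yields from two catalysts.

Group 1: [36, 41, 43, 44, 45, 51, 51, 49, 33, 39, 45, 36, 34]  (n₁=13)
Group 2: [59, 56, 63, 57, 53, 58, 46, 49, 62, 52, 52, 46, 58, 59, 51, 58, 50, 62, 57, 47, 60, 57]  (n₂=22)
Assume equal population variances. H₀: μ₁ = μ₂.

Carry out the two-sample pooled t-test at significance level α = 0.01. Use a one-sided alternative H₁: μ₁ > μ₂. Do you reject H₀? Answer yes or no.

reject H₀: no

x̄₁=42.077, s₁=6.198, n₁=13
x̄₂=55.091, s₂=5.273, n₂=22
s_p² = [12·6.198² + 21·5.273²]/33 = 31.6588
SE = √(s_p²·(1/13+1/22)) = 1.9683
t = (42.077−55.091)/1.9683 = -6.6117
df = 33
p-value (one-sided, H₁ greater) = 1.00000
At α=0.01: p ≥ α → fail to reject H₀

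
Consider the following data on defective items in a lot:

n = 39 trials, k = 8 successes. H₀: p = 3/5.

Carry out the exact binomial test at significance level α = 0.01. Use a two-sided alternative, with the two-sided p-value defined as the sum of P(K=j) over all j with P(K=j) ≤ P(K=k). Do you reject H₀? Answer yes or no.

Exact binomial: n=39, k=8, p₀=3/5=0.6000
P(X=j) = C(n,j)·p₀^j·(1−p₀)^(n−j); p = Σ P(X=j) over j with P(X=j) ≤ P(X=8)
p-value (two-sided) = 0.00000
At α=0.01: p < α → reject H₀

reject H₀: yes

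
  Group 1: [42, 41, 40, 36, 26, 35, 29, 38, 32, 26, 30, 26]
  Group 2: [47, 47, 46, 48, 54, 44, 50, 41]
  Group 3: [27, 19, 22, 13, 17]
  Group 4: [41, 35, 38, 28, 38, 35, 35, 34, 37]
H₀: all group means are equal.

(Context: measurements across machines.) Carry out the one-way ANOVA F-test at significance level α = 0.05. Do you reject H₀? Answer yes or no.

Group means [33.42, 47.12, 19.60, 35.67], grand mean 35.206
SSB = Σnᵢ(x̄ᵢ−x̄)² = 2394.567; SSW = ΣΣ(x−x̄ᵢ)² = 722.992
MSB = 2394.567/3 = 798.1891; MSW = 722.992/30 = 24.0997
F = MSB/MSW = 33.1203
df = (3, 30)
p-value (upper-tail) = 0.00000
At α=0.05: p < α → reject H₀

reject H₀: yes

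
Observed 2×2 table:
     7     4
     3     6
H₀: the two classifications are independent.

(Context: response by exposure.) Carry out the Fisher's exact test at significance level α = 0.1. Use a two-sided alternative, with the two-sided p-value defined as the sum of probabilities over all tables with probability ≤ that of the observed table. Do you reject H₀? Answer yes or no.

reject H₀: no

Margins: r₁=11, r₂=9, c₁=10, c₂=10, n=20
p_obs = C(11,7)·C(9,3)/C(20,10); sum pmf over tables with pmf ≤ p_obs
p-value (two-sided) = 0.36985
At α=0.1: p ≥ α → fail to reject H₀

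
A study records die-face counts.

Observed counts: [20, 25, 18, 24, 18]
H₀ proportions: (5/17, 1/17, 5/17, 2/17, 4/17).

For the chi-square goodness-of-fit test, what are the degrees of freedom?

degrees of freedom = 4

df = k − 1 = 5 − 1 = 4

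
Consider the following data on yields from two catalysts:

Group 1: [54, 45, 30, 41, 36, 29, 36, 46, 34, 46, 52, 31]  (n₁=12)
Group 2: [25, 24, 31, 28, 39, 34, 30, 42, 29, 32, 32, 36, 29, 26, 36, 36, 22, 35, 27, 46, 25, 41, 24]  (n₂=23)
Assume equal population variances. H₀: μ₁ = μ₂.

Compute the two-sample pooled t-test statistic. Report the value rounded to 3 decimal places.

test statistic = 3.231

x̄₁=40.000, s₁=8.571, n₁=12
x̄₂=31.696, s₂=6.435, n₂=23
s_p² = [11·8.571² + 22·6.435²]/33 = 52.0870
SE = √(s_p²·(1/12+1/23)) = 2.5701
t = (40.000−31.696)/2.5701 = 3.2312
df = 33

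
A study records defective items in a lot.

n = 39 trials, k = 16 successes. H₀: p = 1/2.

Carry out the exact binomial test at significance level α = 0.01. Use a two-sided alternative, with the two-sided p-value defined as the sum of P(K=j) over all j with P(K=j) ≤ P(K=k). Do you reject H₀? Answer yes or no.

reject H₀: no

Exact binomial: n=39, k=16, p₀=1/2=0.5000
P(X=j) = C(n,j)·p₀^j·(1−p₀)^(n−j); p = Σ P(X=j) over j with P(X=j) ≤ P(X=16)
p-value (two-sided) = 0.33678
At α=0.01: p ≥ α → fail to reject H₀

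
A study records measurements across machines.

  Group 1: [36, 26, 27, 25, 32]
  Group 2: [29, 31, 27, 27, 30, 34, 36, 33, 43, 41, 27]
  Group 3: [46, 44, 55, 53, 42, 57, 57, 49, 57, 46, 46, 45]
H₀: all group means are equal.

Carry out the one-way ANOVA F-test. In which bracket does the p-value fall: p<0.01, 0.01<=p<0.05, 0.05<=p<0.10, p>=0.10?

p-value bracket: p<0.01

Group means [29.20, 32.55, 49.75], grand mean 39.321
SSB = Σnᵢ(x̄ᵢ−x̄)² = 2322.330; SSW = ΣΣ(x−x̄ᵢ)² = 749.777
MSB = 2322.330/2 = 1161.1649; MSW = 749.777/25 = 29.9911
F = MSB/MSW = 38.7170
df = (2, 25)
p-value (upper-tail) = 0.00000
→ bracket: p<0.01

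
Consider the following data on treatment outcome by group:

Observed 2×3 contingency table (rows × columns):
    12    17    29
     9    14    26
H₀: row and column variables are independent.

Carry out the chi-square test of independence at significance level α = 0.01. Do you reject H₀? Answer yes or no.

Row totals [58, 49], col totals [21, 31, 55], n=107
χ² = (12−11.38)²/11.38 + (17−16.80)²/16.80 + (29−29.81)²/29.81 + (9−9.62)²/9.62 + (14−14.20)²/14.20 + (26−25.19)²/25.19 = 0.1264
df = 2
p-value (upper-tail) = 0.93875
At α=0.01: p ≥ α → fail to reject H₀

reject H₀: no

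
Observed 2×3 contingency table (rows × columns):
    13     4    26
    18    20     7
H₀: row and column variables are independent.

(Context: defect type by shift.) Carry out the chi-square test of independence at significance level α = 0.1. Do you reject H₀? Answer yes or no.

Row totals [43, 45], col totals [31, 24, 33], n=88
χ² = (13−15.15)²/15.15 + (4−11.73)²/11.73 + (26−16.12)²/16.12 + (18−15.85)²/15.85 + (20−12.27)²/12.27 + (7−16.88)²/16.88 = 22.3786
df = 2
p-value (upper-tail) = 0.00001
At α=0.1: p < α → reject H₀

reject H₀: yes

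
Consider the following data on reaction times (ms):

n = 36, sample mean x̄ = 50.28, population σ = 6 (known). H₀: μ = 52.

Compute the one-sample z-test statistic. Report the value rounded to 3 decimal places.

SE = σ/√n = 6/√36 = 1.0000
z = (x̄−μ₀)/SE = (50.28−52)/1.0000 = -1.7200

test statistic = -1.720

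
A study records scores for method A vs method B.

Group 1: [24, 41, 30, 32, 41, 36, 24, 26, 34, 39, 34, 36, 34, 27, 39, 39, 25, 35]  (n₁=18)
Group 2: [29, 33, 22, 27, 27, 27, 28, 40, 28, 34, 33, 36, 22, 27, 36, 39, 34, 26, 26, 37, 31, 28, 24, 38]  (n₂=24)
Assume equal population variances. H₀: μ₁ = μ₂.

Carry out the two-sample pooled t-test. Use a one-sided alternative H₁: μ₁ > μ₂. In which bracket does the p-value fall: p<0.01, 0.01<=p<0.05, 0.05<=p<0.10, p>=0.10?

p-value bracket: 0.05<=p<0.10

x̄₁=33.111, s₁=5.850, n₁=18
x̄₂=30.500, s₂=5.341, n₂=24
s_p² = [17·5.850² + 23·5.341²]/40 = 30.9444
SE = √(s_p²·(1/18+1/24)) = 1.7345
t = (33.111−30.500)/1.7345 = 1.5054
df = 40
p-value (one-sided, H₁ greater) = 0.07004
→ bracket: 0.05<=p<0.10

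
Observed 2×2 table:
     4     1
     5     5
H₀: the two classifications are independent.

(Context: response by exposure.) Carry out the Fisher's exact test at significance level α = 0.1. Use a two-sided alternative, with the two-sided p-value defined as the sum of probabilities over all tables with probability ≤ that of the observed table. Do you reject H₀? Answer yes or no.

reject H₀: no

Margins: r₁=5, r₂=10, c₁=9, c₂=6, n=15
p_obs = C(5,4)·C(10,5)/C(15,9); sum pmf over tables with pmf ≤ p_obs
p-value (two-sided) = 0.58042
At α=0.1: p ≥ α → fail to reject H₀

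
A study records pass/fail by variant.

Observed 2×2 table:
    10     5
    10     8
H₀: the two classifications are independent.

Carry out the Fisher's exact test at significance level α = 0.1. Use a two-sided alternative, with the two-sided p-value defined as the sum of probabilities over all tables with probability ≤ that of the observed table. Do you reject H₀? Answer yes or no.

Margins: r₁=15, r₂=18, c₁=20, c₂=13, n=33
p_obs = C(15,10)·C(18,10)/C(33,20); sum pmf over tables with pmf ≤ p_obs
p-value (two-sided) = 0.72211
At α=0.1: p ≥ α → fail to reject H₀

reject H₀: no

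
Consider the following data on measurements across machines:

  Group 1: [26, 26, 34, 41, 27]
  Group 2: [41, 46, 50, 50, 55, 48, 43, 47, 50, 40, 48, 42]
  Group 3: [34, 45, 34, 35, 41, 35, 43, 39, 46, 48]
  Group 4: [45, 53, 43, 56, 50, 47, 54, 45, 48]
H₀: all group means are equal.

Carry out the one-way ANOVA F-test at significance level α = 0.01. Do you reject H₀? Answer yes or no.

reject H₀: yes

Group means [30.80, 46.67, 40.00, 49.00], grand mean 43.194
SSB = Σnᵢ(x̄ᵢ−x̄)² = 1318.172; SSW = ΣΣ(x−x̄ᵢ)² = 815.467
MSB = 1318.172/3 = 439.3907; MSW = 815.467/32 = 25.4833
F = MSB/MSW = 17.2423
df = (3, 32)
p-value (upper-tail) = 0.00000
At α=0.01: p < α → reject H₀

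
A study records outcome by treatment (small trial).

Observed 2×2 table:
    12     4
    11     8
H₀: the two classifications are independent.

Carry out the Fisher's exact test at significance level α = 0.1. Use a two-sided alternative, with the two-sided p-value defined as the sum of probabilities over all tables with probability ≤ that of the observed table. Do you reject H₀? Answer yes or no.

Margins: r₁=16, r₂=19, c₁=23, c₂=12, n=35
p_obs = C(16,12)·C(19,11)/C(35,23); sum pmf over tables with pmf ≤ p_obs
p-value (two-sided) = 0.47586
At α=0.1: p ≥ α → fail to reject H₀

reject H₀: no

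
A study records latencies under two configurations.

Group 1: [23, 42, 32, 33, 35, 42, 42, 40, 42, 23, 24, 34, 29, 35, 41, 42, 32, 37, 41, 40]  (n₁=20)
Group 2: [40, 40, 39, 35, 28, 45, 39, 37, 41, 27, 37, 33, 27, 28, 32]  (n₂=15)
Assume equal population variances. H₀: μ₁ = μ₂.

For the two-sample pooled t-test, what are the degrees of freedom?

df = n₁ + n₂ − 2 = 20 + 15 − 2 = 33

degrees of freedom = 33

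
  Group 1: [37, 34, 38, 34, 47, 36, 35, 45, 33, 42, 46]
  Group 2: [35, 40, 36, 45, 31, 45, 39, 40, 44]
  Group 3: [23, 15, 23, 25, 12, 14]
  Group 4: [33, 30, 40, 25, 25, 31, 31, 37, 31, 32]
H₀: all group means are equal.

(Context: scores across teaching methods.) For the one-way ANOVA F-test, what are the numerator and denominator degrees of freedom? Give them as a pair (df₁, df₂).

degrees of freedom = [3, 32]

k = 4 groups, N = 36 total
df = (k−1, N−k) = (4−1, 36−4) = (3, 32)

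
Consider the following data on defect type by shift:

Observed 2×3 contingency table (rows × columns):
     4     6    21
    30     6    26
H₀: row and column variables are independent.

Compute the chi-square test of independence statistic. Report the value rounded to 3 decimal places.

test statistic = 11.341

Row totals [31, 62], col totals [34, 12, 47], n=93
χ² = (4−11.33)²/11.33 + (6−4.00)²/4.00 + (21−15.67)²/15.67 + (30−22.67)²/22.67 + (6−8.00)²/8.00 + (26−31.33)²/31.33 = 11.3411
df = 2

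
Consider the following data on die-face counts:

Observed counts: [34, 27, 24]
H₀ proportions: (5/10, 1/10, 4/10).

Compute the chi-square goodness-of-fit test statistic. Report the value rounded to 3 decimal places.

n = 85; E_i = n·p_i = [42.50, 8.50, 34.00]
χ² = (34−42.50)²/42.50 + (27−8.50)²/8.50 + (24−34.00)²/34.00 = 44.9059
df = 2

test statistic = 44.906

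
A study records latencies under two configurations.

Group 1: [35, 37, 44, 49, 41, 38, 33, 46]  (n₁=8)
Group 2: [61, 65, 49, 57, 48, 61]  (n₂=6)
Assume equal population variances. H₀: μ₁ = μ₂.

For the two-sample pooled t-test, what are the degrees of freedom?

df = n₁ + n₂ − 2 = 8 + 6 − 2 = 12

degrees of freedom = 12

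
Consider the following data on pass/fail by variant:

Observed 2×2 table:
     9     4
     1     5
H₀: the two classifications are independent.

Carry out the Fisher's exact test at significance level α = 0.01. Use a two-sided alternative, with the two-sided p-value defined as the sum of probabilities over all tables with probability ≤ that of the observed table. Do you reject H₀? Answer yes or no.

Margins: r₁=13, r₂=6, c₁=10, c₂=9, n=19
p_obs = C(13,9)·C(6,1)/C(19,10); sum pmf over tables with pmf ≤ p_obs
p-value (two-sided) = 0.05728
At α=0.01: p ≥ α → fail to reject H₀

reject H₀: no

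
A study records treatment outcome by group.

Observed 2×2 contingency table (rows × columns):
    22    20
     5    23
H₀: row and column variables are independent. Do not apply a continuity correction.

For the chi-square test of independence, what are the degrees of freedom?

degrees of freedom = 1

df = (r−1)(c−1) = (2−1)·(2−1) = 1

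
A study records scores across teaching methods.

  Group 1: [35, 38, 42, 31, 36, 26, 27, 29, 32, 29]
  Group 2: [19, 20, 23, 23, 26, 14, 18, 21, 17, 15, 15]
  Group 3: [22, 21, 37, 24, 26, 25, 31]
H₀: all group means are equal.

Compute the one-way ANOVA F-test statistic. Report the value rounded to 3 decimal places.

Group means [32.50, 19.18, 26.57], grand mean 25.786
SSB = Σnᵢ(x̄ᵢ−x̄)² = 934.864; SSW = ΣΣ(x−x̄ᵢ)² = 575.851
MSB = 934.864/2 = 467.4318; MSW = 575.851/25 = 23.0340
F = MSB/MSW = 20.2931
df = (2, 25)

test statistic = 20.293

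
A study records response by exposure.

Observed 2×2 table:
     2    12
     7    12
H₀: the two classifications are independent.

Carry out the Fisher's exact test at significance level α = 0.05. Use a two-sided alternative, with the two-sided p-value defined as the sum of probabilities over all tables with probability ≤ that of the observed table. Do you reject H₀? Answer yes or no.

reject H₀: no

Margins: r₁=14, r₂=19, c₁=9, c₂=24, n=33
p_obs = C(14,2)·C(19,7)/C(33,9); sum pmf over tables with pmf ≤ p_obs
p-value (two-sided) = 0.24092
At α=0.05: p ≥ α → fail to reject H₀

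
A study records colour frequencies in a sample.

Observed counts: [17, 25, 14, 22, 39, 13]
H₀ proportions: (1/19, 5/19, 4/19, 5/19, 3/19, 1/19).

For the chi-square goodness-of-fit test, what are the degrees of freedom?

degrees of freedom = 5

df = k − 1 = 6 − 1 = 5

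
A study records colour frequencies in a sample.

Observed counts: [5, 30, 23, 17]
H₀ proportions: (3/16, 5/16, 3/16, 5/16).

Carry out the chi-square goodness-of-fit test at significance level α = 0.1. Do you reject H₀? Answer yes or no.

reject H₀: yes

n = 75; E_i = n·p_i = [14.06, 23.44, 14.06, 23.44]
χ² = (5−14.06)²/14.06 + (30−23.44)²/23.44 + (23−14.06)²/14.06 + (17−23.44)²/23.44 = 15.1262
df = 3
p-value (upper-tail) = 0.00171
At α=0.1: p < α → reject H₀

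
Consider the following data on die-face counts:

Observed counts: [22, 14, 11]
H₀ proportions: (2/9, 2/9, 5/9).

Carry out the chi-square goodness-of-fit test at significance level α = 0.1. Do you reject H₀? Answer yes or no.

n = 47; E_i = n·p_i = [10.44, 10.44, 26.11]
χ² = (22−10.44)²/10.44 + (14−10.44)²/10.44 + (11−26.11)²/26.11 = 22.7404
df = 2
p-value (upper-tail) = 0.00001
At α=0.1: p < α → reject H₀

reject H₀: yes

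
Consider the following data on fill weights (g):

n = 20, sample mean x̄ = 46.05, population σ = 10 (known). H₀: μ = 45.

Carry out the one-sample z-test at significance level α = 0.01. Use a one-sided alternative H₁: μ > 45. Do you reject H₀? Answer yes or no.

reject H₀: no

SE = σ/√n = 10/√20 = 2.2361
z = (x̄−μ₀)/SE = (46.05−45)/2.2361 = 0.4696
p-value (one-sided, H₁ greater) = 0.31933
At α=0.01: p ≥ α → fail to reject H₀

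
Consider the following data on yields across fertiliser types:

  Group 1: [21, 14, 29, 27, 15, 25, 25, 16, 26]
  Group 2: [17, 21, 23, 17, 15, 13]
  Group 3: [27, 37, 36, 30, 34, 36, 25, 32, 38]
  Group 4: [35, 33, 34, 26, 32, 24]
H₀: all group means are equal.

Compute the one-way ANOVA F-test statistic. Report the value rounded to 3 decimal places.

Group means [22.00, 17.67, 32.78, 30.67], grand mean 26.100
SSB = Σnᵢ(x̄ᵢ−x̄)² = 1104.478; SSW = ΣΣ(x−x̄ᵢ)² = 600.222
MSB = 1104.478/3 = 368.1593; MSW = 600.222/26 = 23.0855
F = MSB/MSW = 15.9477
df = (3, 26)

test statistic = 15.948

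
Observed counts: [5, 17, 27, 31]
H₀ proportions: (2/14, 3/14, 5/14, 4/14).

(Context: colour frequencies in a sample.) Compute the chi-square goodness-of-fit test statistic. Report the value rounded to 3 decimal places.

test statistic = 6.605

n = 80; E_i = n·p_i = [11.43, 17.14, 28.57, 22.86]
χ² = (5−11.43)²/11.43 + (17−17.14)²/17.14 + (27−28.57)²/28.57 + (31−22.86)²/22.86 = 6.6046
df = 3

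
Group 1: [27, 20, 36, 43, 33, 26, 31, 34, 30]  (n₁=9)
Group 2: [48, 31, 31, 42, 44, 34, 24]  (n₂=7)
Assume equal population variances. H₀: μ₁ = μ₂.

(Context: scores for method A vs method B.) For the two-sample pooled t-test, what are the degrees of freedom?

degrees of freedom = 14

df = n₁ + n₂ − 2 = 9 + 7 − 2 = 14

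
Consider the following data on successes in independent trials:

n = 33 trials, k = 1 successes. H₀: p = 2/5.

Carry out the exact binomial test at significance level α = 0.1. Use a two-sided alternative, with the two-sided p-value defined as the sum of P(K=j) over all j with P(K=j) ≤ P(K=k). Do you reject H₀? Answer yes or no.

Exact binomial: n=33, k=1, p₀=2/5=0.4000
P(X=j) = C(n,j)·p₀^j·(1−p₀)^(n−j); p = Σ P(X=j) over j with P(X=j) ≤ P(X=1)
p-value (two-sided) = 0.00000
At α=0.1: p < α → reject H₀

reject H₀: yes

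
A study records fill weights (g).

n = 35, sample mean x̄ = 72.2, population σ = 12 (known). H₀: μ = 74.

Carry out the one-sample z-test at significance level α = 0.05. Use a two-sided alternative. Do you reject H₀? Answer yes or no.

reject H₀: no

SE = σ/√n = 12/√35 = 2.0284
z = (x̄−μ₀)/SE = (72.2−74)/2.0284 = -0.8874
p-value (two-sided) = 0.37486
At α=0.05: p ≥ α → fail to reject H₀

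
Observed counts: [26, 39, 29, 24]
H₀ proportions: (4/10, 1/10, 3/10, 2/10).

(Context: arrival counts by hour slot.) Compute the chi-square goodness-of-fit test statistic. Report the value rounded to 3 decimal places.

n = 118; E_i = n·p_i = [47.20, 11.80, 35.40, 23.60]
χ² = (26−47.20)²/47.20 + (39−11.80)²/11.80 + (29−35.40)²/35.40 + (24−23.60)²/23.60 = 73.3842
df = 3

test statistic = 73.384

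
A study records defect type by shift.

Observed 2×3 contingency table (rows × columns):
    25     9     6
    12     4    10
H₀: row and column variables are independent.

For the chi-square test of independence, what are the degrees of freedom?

degrees of freedom = 2

df = (r−1)(c−1) = (2−1)·(3−1) = 2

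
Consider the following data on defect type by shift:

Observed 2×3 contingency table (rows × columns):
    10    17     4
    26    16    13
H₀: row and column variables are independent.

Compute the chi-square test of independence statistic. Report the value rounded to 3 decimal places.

Row totals [31, 55], col totals [36, 33, 17], n=86
χ² = (10−12.98)²/12.98 + (17−11.90)²/11.90 + (4−6.13)²/6.13 + (26−23.02)²/23.02 + (16−21.10)²/21.10 + (13−10.87)²/10.87 = 5.6483
df = 2

test statistic = 5.648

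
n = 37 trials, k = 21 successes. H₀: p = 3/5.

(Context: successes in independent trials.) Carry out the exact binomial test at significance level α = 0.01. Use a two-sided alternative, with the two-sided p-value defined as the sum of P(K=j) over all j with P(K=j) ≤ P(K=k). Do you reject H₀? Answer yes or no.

reject H₀: no

Exact binomial: n=37, k=21, p₀=3/5=0.6000
P(X=j) = C(n,j)·p₀^j·(1−p₀)^(n−j); p = Σ P(X=j) over j with P(X=j) ≤ P(X=21)
p-value (two-sided) = 0.73819
At α=0.01: p ≥ α → fail to reject H₀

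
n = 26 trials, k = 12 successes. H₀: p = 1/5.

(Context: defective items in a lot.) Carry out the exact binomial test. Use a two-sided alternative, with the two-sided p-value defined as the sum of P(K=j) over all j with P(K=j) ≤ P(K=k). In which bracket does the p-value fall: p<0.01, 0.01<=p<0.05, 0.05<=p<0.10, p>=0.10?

Exact binomial: n=26, k=12, p₀=1/5=0.2000
P(X=j) = C(n,j)·p₀^j·(1−p₀)^(n−j); p = Σ P(X=j) over j with P(X=j) ≤ P(X=12)
p-value (two-sided) = 0.00234
→ bracket: p<0.01

p-value bracket: p<0.01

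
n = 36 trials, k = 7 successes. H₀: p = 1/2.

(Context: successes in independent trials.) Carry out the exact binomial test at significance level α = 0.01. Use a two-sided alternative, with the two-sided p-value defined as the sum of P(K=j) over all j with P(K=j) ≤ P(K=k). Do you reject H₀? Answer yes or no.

reject H₀: yes

Exact binomial: n=36, k=7, p₀=1/2=0.5000
P(X=j) = C(n,j)·p₀^j·(1−p₀)^(n−j); p = Σ P(X=j) over j with P(X=j) ≤ P(X=7)
p-value (two-sided) = 0.00031
At α=0.01: p < α → reject H₀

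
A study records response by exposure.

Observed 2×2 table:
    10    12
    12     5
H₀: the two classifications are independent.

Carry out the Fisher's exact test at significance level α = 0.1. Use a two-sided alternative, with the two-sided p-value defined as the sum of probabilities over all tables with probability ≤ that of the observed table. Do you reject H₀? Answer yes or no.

reject H₀: no

Margins: r₁=22, r₂=17, c₁=22, c₂=17, n=39
p_obs = C(22,10)·C(17,12)/C(39,22); sum pmf over tables with pmf ≤ p_obs
p-value (two-sided) = 0.19303
At α=0.1: p ≥ α → fail to reject H₀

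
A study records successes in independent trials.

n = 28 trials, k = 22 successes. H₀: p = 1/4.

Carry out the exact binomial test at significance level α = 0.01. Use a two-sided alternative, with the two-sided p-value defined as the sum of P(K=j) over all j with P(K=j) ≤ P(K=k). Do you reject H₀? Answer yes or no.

Exact binomial: n=28, k=22, p₀=1/4=0.2500
P(X=j) = C(n,j)·p₀^j·(1−p₀)^(n−j); p = Σ P(X=j) over j with P(X=j) ≤ P(X=22)
p-value (two-sided) = 0.00000
At α=0.01: p < α → reject H₀

reject H₀: yes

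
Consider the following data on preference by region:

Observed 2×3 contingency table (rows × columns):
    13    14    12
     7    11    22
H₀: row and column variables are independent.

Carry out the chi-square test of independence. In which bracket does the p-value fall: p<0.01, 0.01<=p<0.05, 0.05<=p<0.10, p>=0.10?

Row totals [39, 40], col totals [20, 25, 34], n=79
χ² = (13−9.87)²/9.87 + (14−12.34)²/12.34 + (12−16.78)²/16.78 + (7−10.13)²/10.13 + (11−12.66)²/12.66 + (22−17.22)²/17.22 = 5.0893
df = 2
p-value (upper-tail) = 0.07850
→ bracket: 0.05<=p<0.10

p-value bracket: 0.05<=p<0.10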